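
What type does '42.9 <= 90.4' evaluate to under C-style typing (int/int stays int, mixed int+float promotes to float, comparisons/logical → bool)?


Operand types: float <= float
Rule: comparison yields bool
Result type: bool


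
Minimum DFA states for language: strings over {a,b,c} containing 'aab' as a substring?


KMP-style automaton: 3 progress states + 1 absorbing accept = 4
Minimal DFA: 4 states


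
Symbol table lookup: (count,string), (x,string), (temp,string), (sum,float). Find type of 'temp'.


Lookup 'temp' → type string


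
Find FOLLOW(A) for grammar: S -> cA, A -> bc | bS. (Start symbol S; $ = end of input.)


$ ∈ FOLLOW(S). For each A -> αBβ: add FIRST(β)\{ε} to FOLLOW(B); if β nullable, add FOLLOW(A).
FOLLOW(A) = {$}


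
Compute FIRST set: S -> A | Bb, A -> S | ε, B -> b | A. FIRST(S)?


Per alternative of S: FIRST(A) = {b, ε}; FIRST(Bb) = {b}
FIRST(S) = {b, ε}


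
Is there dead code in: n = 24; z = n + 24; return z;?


n is read by z's definition; z is returned
No dead code


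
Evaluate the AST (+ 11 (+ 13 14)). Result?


Evaluate inner: (+ 13 14) = 27
Evaluate root: (+ 11 27) = 38
Result: 38


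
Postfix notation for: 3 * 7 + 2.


Left to right (same or higher precedence on left)
Postfix: 3 7 * 2 +


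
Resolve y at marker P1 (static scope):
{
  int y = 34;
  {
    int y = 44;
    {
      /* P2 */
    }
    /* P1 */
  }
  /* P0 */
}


y declared in the same block as P1
y = 44


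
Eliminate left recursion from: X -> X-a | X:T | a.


Left-recursive alternatives: X-a, X:T; non-recursive: a
Introduce X': X -> aX', X' -> -aX' | :TX' | ε


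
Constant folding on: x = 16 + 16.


16 + 16 = 32 at compile time
Optimized: x = 32


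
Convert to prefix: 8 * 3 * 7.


left-to-right (same/higher precedence on left): tree is (* (* 8 3) 7)
Prefix: * * 8 3 7


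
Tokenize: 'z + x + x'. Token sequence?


Scan left to right, longest-match per lexeme
Tokens: ID(z), OP(+), ID(x), OP(+), ID(x)


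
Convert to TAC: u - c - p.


Break into single-operator statements:
t1 = u - c
t2 = t1 - p


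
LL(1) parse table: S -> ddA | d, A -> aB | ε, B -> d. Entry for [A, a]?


For [A, a]: 'a' ∈ FIRST(aB)
Entry: A -> aB


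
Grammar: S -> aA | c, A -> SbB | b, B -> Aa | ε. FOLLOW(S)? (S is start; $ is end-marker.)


$ ∈ FOLLOW(S). For each A -> αBβ: add FIRST(β)\{ε} to FOLLOW(B); if β nullable, add FOLLOW(A).
FOLLOW(S) = {$, b}


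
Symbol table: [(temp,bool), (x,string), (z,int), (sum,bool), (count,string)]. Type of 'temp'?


Lookup 'temp' → type bool


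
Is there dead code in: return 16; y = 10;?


statement follows a return and is unreachable
Dead: 'y = 10'


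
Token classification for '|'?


Pattern: operator symbol
Type: OPERATOR


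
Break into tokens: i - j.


Scan left to right, longest-match per lexeme
Tokens: ID(i), OP(-), ID(j)


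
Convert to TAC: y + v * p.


Break into single-operator statements:
t1 = v * p
t2 = y + t1


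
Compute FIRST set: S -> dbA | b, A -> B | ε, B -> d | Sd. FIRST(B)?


Per alternative of B: FIRST(d) = {d}; FIRST(Sd) = {b, d}
FIRST(B) = {b, d}


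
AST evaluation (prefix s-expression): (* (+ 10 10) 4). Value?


Evaluate inner: (+ 10 10) = 20
Evaluate root: (* 20 4) = 80
Result: 80


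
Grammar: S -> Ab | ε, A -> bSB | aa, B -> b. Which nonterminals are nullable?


A nonterminal is nullable iff some alternative derives ε (directly, or every symbol in it is nullable)
Nullable: {S}


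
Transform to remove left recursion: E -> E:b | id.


Left-recursive alternatives: E:b; non-recursive: id
Introduce E': E -> idE', E' -> :bE' | ε


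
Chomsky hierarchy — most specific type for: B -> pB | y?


Right-linear: every RHS is a terminal or a terminal followed by one nonterminal
Classification: Type 3 (Regular)


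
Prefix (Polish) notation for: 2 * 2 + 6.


left-to-right (same/higher precedence on left): tree is (+ (* 2 2) 6)
Prefix: + * 2 2 6


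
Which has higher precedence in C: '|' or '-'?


'-' is additive (level 9); '|' is bitwise OR (level 3)
Higher level binds tighter
'-' has higher precedence than '|'


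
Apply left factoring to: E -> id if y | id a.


Common prefix: 'id'
Factored: E -> id E', E' -> if y | a


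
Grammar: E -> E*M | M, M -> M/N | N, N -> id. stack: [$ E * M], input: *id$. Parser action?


handle 'E*M' on top; lookahead ∈ FOLLOW(E) = {*, $}
Action: reduce (E -> E*M)


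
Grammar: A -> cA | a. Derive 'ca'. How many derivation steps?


Derivation: A => cA => ca
Steps: 2


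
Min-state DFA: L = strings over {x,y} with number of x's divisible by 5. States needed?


Track (count of x) mod 5: states 0..4, accept at 0
Minimal DFA: 5 states


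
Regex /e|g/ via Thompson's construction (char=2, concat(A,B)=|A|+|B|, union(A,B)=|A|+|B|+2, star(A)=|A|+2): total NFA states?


Syntax tree has 2 char leaf(s), 1 union(s), 0 star(s)
chars contribute 2×2 = 4; each union adds +2; each star adds +2
Total: 4 + 2 + 0 = 6 states


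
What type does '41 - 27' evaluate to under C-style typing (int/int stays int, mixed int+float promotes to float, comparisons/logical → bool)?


Operand types: int - int
Rule: mixed int/float promotes to float; int/int stays int
Result type: int


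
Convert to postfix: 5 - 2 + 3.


Left to right (same or higher precedence on left)
Postfix: 5 2 - 3 +


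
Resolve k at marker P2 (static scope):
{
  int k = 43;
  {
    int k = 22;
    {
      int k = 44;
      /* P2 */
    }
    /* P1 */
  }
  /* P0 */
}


k declared in the same block as P2
k = 44


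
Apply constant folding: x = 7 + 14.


7 + 14 = 21 at compile time
Optimized: x = 21


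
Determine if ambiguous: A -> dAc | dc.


balanced d^n…c^n: each string has a unique parse
Unambiguous


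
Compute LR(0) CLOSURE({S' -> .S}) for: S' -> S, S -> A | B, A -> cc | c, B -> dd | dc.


Start: S' -> .S
For each item with dot before a nonterminal B, add B -> .γ for every B-production
Closure: [S' -> .S, S -> .A, S -> .B, A -> .cc, A -> .c, B -> .dd, B -> .dc]


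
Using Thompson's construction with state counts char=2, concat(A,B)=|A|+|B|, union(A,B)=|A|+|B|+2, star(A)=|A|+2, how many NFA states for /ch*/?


Syntax tree has 2 char leaf(s), 0 union(s), 1 star(s)
chars contribute 2×2 = 4; each union adds +2; each star adds +2
Total: 4 + 0 + 2 = 6 states


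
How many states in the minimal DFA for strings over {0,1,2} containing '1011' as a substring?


KMP-style automaton: 4 progress states + 1 absorbing accept = 5
Minimal DFA: 5 states


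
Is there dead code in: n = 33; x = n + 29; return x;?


n is read by x's definition; x is returned
No dead code


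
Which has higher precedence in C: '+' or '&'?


'+' is additive (level 9); '&' is bitwise AND (level 5)
Higher level binds tighter
'+' has higher precedence than '&'


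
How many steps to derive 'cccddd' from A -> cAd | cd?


Derivation: A => cAd => ccAdd => cccddd
Steps: 3


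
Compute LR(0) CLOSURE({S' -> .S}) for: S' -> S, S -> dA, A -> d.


Start: S' -> .S
For each item with dot before a nonterminal B, add B -> .γ for every B-production
Closure: [S' -> .S, S -> .dA]


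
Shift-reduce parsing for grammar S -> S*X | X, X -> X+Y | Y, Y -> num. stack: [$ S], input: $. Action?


start symbol S on stack, input exhausted
Action: accept


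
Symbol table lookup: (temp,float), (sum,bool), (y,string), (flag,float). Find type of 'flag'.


Lookup 'flag' → type float


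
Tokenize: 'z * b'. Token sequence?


Scan left to right, longest-match per lexeme
Tokens: ID(z), OP(*), ID(b)


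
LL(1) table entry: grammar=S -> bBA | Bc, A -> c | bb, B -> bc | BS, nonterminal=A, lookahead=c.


For [A, c]: 'c' ∈ FIRST(c)
Entry: A -> c


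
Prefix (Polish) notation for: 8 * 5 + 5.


left-to-right (same/higher precedence on left): tree is (+ (* 8 5) 5)
Prefix: + * 8 5 5


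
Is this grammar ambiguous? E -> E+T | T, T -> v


precedence layered via separate nonterminal T: deterministic
Unambiguous


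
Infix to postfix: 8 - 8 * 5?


* has higher precedence, evaluate 8*5 first
Postfix: 8 8 5 * -


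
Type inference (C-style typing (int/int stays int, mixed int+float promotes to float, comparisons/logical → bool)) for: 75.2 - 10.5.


Operand types: float - float
Rule: mixed int/float promotes to float; int/int stays int
Result type: float


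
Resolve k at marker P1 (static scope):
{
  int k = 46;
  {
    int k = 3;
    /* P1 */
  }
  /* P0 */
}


k declared in the same block as P1
k = 3


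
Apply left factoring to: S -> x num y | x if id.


Common prefix: 'x'
Factored: S -> x S', S' -> num y | if id


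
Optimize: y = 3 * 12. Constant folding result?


3 * 12 = 36 at compile time
Optimized: y = 36


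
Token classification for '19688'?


Pattern: digits only
Type: INTEGER_LITERAL


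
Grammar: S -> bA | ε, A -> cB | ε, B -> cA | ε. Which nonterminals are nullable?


A nonterminal is nullable iff some alternative derives ε (directly, or every symbol in it is nullable)
Nullable: {A, B, S}


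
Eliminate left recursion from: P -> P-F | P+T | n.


Left-recursive alternatives: P-F, P+T; non-recursive: n
Introduce P': P -> nP', P' -> -FP' | +TP' | ε


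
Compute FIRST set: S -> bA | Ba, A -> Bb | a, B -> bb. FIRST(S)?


Per alternative of S: FIRST(bA) = {b}; FIRST(Ba) = {b}
FIRST(S) = {b}


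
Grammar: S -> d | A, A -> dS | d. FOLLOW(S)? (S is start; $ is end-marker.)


$ ∈ FOLLOW(S). For each A -> αBβ: add FIRST(β)\{ε} to FOLLOW(B); if β nullable, add FOLLOW(A).
FOLLOW(S) = {$}


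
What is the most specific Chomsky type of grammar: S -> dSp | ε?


Single nonterminal LHS, but d^n p^n is not regular
Classification: Type 2 (Context-Free)


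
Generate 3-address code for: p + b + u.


Break into single-operator statements:
t1 = p + b
t2 = t1 + u


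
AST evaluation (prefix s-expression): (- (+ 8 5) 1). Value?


Evaluate inner: (+ 8 5) = 13
Evaluate root: (- 13 1) = 12
Result: 12


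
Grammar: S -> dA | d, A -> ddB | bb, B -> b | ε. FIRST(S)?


Per alternative of S: FIRST(dA) = {d}; FIRST(d) = {d}
FIRST(S) = {d}


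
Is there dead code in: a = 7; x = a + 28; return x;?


a is read by x's definition; x is returned
No dead code


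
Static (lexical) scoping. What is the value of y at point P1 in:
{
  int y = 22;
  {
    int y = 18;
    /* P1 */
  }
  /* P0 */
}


y declared in the same block as P1
y = 18


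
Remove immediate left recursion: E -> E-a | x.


Left-recursive alternatives: E-a; non-recursive: x
Introduce E': E -> xE', E' -> -aE' | ε


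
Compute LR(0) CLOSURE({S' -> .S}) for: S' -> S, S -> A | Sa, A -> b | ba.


Start: S' -> .S
For each item with dot before a nonterminal B, add B -> .γ for every B-production
Closure: [S' -> .S, S -> .A, S -> .Sa, A -> .b, A -> .ba]


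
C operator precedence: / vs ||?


'/' is multiplicative (level 10); '||' is logical OR (level 1)
Higher level binds tighter
'/' has higher precedence than '||'


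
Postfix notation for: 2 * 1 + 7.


Left to right (same or higher precedence on left)
Postfix: 2 1 * 7 +


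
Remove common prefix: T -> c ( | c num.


Common prefix: 'c'
Factored: T -> c T', T' -> ( | num


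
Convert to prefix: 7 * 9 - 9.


left-to-right (same/higher precedence on left): tree is (- (* 7 9) 9)
Prefix: - * 7 9 9


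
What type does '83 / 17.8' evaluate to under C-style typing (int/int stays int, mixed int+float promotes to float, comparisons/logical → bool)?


Operand types: int / float
Rule: mixed int/float promotes to float; int/int stays int
Result type: float


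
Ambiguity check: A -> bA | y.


right-linear, alternatives start with distinct terminals 'b' vs 'y': unique leftmost derivation
Unambiguous


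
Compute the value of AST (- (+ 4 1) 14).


Evaluate inner: (+ 4 1) = 5
Evaluate root: (- 5 14) = -9
Result: -9


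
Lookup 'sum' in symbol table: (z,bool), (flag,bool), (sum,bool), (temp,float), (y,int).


Lookup 'sum' → type bool


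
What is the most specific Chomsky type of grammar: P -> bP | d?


Right-linear: every RHS is a terminal or a terminal followed by one nonterminal
Classification: Type 3 (Regular)


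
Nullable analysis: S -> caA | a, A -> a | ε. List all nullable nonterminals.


A nonterminal is nullable iff some alternative derives ε (directly, or every symbol in it is nullable)
Nullable: {A}


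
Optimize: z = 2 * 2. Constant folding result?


2 * 2 = 4 at compile time
Optimized: z = 4


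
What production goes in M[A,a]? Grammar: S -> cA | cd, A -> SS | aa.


For [A, a]: 'a' ∈ FIRST(aa)
Entry: A -> aa


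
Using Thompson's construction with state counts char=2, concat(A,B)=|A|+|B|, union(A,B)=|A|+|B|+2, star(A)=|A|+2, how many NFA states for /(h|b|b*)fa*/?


Syntax tree has 5 char leaf(s), 2 union(s), 2 star(s)
chars contribute 5×2 = 10; each union adds +2; each star adds +2
Total: 10 + 4 + 4 = 18 states


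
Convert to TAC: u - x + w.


Break into single-operator statements:
t1 = u - x
t2 = t1 + w


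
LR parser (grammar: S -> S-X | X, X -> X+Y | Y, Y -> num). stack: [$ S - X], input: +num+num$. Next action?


'+' can extend X; shift to build X -> X+Y
Action: shift


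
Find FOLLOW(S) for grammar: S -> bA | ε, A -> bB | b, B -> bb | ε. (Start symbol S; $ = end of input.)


$ ∈ FOLLOW(S). For each A -> αBβ: add FIRST(β)\{ε} to FOLLOW(B); if β nullable, add FOLLOW(A).
FOLLOW(S) = {$}


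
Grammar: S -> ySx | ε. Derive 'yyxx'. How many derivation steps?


Derivation: S => ySx => yySxx => yyxx
Steps: 3


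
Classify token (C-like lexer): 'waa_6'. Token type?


Pattern: letter/underscore followed by alphanumerics, not a keyword
Type: IDENTIFIER


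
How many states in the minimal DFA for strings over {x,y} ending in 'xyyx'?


Track the longest suffix of input matching a prefix of 'xyyx': 5 classes (prefixes of length 0..4)
Minimal DFA: 5 states


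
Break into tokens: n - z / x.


Scan left to right, longest-match per lexeme
Tokens: ID(n), OP(-), ID(z), OP(/), ID(x)


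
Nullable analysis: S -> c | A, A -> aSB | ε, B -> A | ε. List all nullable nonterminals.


A nonterminal is nullable iff some alternative derives ε (directly, or every symbol in it is nullable)
Nullable: {A, B, S}


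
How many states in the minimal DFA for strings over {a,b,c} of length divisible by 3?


Track length mod 3: states 0..2, accept at 0
Minimal DFA: 3 states


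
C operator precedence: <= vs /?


'/' is multiplicative (level 10); '<=' is relational (level 7)
Higher level binds tighter
'/' has higher precedence than '<='


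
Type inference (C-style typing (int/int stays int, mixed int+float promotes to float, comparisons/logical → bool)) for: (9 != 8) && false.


Operand types: bool && bool
Rule: logical operators take bool operands and yield bool
Result type: bool


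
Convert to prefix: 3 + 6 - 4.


left-to-right (same/higher precedence on left): tree is (- (+ 3 6) 4)
Prefix: - + 3 6 4


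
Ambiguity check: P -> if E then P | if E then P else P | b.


dangling else: 'if E then if E then b else b' parses two ways
Ambiguous


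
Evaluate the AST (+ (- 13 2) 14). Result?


Evaluate inner: (- 13 2) = 11
Evaluate root: (+ 11 14) = 25
Result: 25


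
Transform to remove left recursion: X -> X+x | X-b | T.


Left-recursive alternatives: X+x, X-b; non-recursive: T
Introduce X': X -> TX', X' -> +xX' | -bX' | ε


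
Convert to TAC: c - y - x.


Break into single-operator statements:
t1 = c - y
t2 = t1 - x


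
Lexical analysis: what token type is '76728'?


Pattern: digits only
Type: INTEGER_LITERAL


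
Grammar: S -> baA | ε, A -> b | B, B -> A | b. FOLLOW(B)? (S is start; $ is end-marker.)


$ ∈ FOLLOW(S). For each A -> αBβ: add FIRST(β)\{ε} to FOLLOW(B); if β nullable, add FOLLOW(A).
FOLLOW(B) = {$}


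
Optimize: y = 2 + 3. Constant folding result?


2 + 3 = 5 at compile time
Optimized: y = 5


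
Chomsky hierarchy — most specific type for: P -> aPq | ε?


Single nonterminal LHS, but a^n q^n is not regular
Classification: Type 2 (Context-Free)


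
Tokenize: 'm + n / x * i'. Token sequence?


Scan left to right, longest-match per lexeme
Tokens: ID(m), OP(+), ID(n), OP(/), ID(x), OP(*), ID(i)


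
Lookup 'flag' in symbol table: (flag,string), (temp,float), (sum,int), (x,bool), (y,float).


Lookup 'flag' → type string


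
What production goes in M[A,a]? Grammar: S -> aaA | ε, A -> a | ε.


For [A, a]: 'a' ∈ FIRST(a)
Entry: A -> a


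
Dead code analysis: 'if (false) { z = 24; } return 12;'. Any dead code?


condition is constant false, so the whole block is unreachable
Dead: 'if (false) { z = 24; }'


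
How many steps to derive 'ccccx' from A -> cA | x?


Derivation: A => cA => ccA => cccA => ccccA => ccccx
Steps: 5


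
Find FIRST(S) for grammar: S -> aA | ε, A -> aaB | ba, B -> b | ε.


Per alternative of S: FIRST(aA) = {a}; FIRST(ε) = {ε}
FIRST(S) = {a, ε}


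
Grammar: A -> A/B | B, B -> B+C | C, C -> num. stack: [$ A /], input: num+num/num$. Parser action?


no handle ('A/' is not any RHS); shift 'num'
Action: shift


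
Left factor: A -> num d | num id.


Common prefix: 'num'
Factored: A -> num A', A' -> d | id


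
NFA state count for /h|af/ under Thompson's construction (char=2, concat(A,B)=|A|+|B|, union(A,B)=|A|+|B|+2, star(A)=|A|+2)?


Syntax tree has 3 char leaf(s), 1 union(s), 0 star(s)
chars contribute 3×2 = 6; each union adds +2; each star adds +2
Total: 6 + 2 + 0 = 8 states


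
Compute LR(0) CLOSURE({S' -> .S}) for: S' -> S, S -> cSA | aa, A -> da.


Start: S' -> .S
For each item with dot before a nonterminal B, add B -> .γ for every B-production
Closure: [S' -> .S, S -> .cSA, S -> .aa]


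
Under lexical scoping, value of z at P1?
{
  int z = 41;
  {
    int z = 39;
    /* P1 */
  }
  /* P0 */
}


z declared in the same block as P1
z = 39


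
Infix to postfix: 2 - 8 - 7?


Left to right (same or higher precedence on left)
Postfix: 2 8 - 7 -


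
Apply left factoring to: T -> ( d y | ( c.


Common prefix: '('
Factored: T -> ( T', T' -> d y | c


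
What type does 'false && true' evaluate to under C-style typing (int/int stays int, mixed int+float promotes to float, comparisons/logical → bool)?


Operand types: bool && bool
Rule: logical operators take bool operands and yield bool
Result type: bool


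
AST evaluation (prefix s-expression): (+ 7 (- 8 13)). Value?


Evaluate inner: (- 8 13) = -5
Evaluate root: (+ 7 -5) = 2
Result: 2


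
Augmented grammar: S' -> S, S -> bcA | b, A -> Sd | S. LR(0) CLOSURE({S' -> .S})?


Start: S' -> .S
For each item with dot before a nonterminal B, add B -> .γ for every B-production
Closure: [S' -> .S, S -> .bcA, S -> .b]


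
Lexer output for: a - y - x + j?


Scan left to right, longest-match per lexeme
Tokens: ID(a), OP(-), ID(y), OP(-), ID(x), OP(+), ID(j)


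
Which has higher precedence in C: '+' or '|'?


'+' is additive (level 9); '|' is bitwise OR (level 3)
Higher level binds tighter
'+' has higher precedence than '|'


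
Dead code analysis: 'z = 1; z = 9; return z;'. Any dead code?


first assignment to z is overwritten before any read
Dead: 'z = 1'


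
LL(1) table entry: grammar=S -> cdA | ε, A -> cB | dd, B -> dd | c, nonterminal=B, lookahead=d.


For [B, d]: 'd' ∈ FIRST(dd)
Entry: B -> dd


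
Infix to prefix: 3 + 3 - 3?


left-to-right (same/higher precedence on left): tree is (- (+ 3 3) 3)
Prefix: - + 3 3 3


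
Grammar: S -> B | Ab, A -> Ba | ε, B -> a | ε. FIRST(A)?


Per alternative of A: FIRST(Ba) = {a}; FIRST(ε) = {ε}
FIRST(A) = {a, ε}


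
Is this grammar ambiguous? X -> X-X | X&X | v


'v-v&v' has two parse trees (no precedence encoded between - and &)
Ambiguous


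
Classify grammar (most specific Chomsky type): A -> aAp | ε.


Single nonterminal LHS, but a^n p^n is not regular
Classification: Type 2 (Context-Free)


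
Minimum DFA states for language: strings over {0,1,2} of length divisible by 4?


Track length mod 4: states 0..3, accept at 0
Minimal DFA: 4 states


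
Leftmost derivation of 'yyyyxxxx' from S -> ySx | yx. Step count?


Derivation: S => ySx => yySxx => yyySxxx => yyyyxxxx
Steps: 4


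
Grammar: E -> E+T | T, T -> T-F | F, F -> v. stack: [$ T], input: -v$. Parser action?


shift '-' to continue T -> T-F
Action: shift


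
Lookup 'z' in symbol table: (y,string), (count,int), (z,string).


Lookup 'z' → type string


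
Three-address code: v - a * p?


Break into single-operator statements:
t1 = a * p
t2 = v - t1


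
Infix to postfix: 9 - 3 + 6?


Left to right (same or higher precedence on left)
Postfix: 9 3 - 6 +


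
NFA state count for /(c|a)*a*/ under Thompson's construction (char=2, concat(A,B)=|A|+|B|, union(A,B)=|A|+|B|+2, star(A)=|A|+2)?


Syntax tree has 3 char leaf(s), 1 union(s), 2 star(s)
chars contribute 3×2 = 6; each union adds +2; each star adds +2
Total: 6 + 2 + 4 = 12 states


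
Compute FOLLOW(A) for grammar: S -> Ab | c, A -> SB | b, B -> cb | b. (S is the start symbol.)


$ ∈ FOLLOW(S). For each A -> αBβ: add FIRST(β)\{ε} to FOLLOW(B); if β nullable, add FOLLOW(A).
FOLLOW(A) = {b}


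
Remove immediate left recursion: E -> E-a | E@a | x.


Left-recursive alternatives: E-a, E@a; non-recursive: x
Introduce E': E -> xE', E' -> -aE' | @aE' | ε


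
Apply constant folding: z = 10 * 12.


10 * 12 = 120 at compile time
Optimized: z = 120


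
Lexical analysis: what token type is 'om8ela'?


Pattern: letter/underscore followed by alphanumerics, not a keyword
Type: IDENTIFIER


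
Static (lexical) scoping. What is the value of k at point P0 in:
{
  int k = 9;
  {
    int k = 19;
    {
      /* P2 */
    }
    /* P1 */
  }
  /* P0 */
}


k declared in the same block as P0
k = 9


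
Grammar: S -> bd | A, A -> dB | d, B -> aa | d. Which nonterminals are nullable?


A nonterminal is nullable iff some alternative derives ε (directly, or every symbol in it is nullable)
Nullable: {}


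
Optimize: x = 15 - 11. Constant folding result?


15 - 11 = 4 at compile time
Optimized: x = 4


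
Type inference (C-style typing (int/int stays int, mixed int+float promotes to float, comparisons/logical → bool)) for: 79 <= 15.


Operand types: int <= int
Rule: comparison yields bool
Result type: bool


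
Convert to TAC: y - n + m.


Break into single-operator statements:
t1 = y - n
t2 = t1 + m


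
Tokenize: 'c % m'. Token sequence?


Scan left to right, longest-match per lexeme
Tokens: ID(c), OP(%), ID(m)


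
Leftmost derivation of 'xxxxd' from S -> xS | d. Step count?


Derivation: S => xS => xxS => xxxS => xxxxS => xxxxd
Steps: 5


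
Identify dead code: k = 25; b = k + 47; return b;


k is read by b's definition; b is returned
No dead code


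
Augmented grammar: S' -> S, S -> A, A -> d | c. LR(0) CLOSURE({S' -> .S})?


Start: S' -> .S
For each item with dot before a nonterminal B, add B -> .γ for every B-production
Closure: [S' -> .S, S -> .A, A -> .d, A -> .c]


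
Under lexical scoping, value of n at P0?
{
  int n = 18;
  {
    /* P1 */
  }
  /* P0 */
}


n declared in the same block as P0
n = 18


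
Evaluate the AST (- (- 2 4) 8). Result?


Evaluate inner: (- 2 4) = -2
Evaluate root: (- -2 8) = -10
Result: -10


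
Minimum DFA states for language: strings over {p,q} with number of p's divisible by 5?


Track (count of p) mod 5: states 0..4, accept at 0
Minimal DFA: 5 states


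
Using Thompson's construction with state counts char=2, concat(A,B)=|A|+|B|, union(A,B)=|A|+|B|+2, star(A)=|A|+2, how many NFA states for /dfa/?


Syntax tree has 3 char leaf(s), 0 union(s), 0 star(s)
chars contribute 3×2 = 6; each union adds +2; each star adds +2
Total: 6 + 0 + 0 = 6 states


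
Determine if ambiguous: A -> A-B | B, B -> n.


precedence layered via separate nonterminal B: deterministic
Unambiguous


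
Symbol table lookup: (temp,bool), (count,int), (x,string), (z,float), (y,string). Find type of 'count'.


Lookup 'count' → type int


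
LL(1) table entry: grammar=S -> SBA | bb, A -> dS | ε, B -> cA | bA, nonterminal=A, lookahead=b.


For [A, b]: ε is nullable and 'b' ∈ FOLLOW(A)
Entry: A -> ε


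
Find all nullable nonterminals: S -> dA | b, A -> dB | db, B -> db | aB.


A nonterminal is nullable iff some alternative derives ε (directly, or every symbol in it is nullable)
Nullable: {}


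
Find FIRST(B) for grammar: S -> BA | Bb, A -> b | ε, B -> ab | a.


Per alternative of B: FIRST(ab) = {a}; FIRST(a) = {a}
FIRST(B) = {a}


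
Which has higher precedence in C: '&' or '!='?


'!=' is equality (level 6); '&' is bitwise AND (level 5)
Higher level binds tighter
'!=' has higher precedence than '&'


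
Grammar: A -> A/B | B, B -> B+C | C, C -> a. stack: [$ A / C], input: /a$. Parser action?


'C' (not preceded by B+) is the handle for B -> C
Action: reduce (B -> C)


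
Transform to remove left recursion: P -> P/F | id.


Left-recursive alternatives: P/F; non-recursive: id
Introduce P': P -> idP', P' -> /FP' | ε


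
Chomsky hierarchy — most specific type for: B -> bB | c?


Right-linear: every RHS is a terminal or a terminal followed by one nonterminal
Classification: Type 3 (Regular)


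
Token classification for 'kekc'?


Pattern: letter/underscore followed by alphanumerics, not a keyword
Type: IDENTIFIER


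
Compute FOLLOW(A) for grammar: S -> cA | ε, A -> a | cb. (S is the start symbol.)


$ ∈ FOLLOW(S). For each A -> αBβ: add FIRST(β)\{ε} to FOLLOW(B); if β nullable, add FOLLOW(A).
FOLLOW(A) = {$}


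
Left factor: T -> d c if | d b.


Common prefix: 'd'
Factored: T -> d T', T' -> c if | b


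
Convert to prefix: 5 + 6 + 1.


left-to-right (same/higher precedence on left): tree is (+ (+ 5 6) 1)
Prefix: + + 5 6 1


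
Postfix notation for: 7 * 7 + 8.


Left to right (same or higher precedence on left)
Postfix: 7 7 * 8 +


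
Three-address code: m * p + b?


Break into single-operator statements:
t1 = m * p
t2 = t1 + b


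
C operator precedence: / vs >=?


'/' is multiplicative (level 10); '>=' is relational (level 7)
Higher level binds tighter
'/' has higher precedence than '>='


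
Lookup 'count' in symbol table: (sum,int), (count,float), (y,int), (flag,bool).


Lookup 'count' → type float


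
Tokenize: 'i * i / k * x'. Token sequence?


Scan left to right, longest-match per lexeme
Tokens: ID(i), OP(*), ID(i), OP(/), ID(k), OP(*), ID(x)


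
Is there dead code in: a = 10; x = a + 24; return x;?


a is read by x's definition; x is returned
No dead code


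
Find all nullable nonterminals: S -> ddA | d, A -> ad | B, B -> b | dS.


A nonterminal is nullable iff some alternative derives ε (directly, or every symbol in it is nullable)
Nullable: {}


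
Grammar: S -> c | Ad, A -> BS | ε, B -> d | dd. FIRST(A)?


Per alternative of A: FIRST(BS) = {d}; FIRST(ε) = {ε}
FIRST(A) = {d, ε}


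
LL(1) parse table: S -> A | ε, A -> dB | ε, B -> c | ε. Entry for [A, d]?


For [A, d]: 'd' ∈ FIRST(dB)
Entry: A -> dB


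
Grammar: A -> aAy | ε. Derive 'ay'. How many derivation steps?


Derivation: A => aAy => ay
Steps: 2


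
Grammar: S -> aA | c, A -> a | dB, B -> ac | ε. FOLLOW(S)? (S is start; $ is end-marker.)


$ ∈ FOLLOW(S). For each A -> αBβ: add FIRST(β)\{ε} to FOLLOW(B); if β nullable, add FOLLOW(A).
FOLLOW(S) = {$}


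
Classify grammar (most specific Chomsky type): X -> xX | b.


Right-linear: every RHS is a terminal or a terminal followed by one nonterminal
Classification: Type 3 (Regular)


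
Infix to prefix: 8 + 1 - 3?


left-to-right (same/higher precedence on left): tree is (- (+ 8 1) 3)
Prefix: - + 8 1 3


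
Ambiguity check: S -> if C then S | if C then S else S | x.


dangling else: 'if C then if C then x else x' parses two ways
Ambiguous


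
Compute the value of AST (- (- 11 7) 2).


Evaluate inner: (- 11 7) = 4
Evaluate root: (- 4 2) = 2
Result: 2


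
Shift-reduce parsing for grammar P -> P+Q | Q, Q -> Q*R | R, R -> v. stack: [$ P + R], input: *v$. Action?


'R' (not preceded by Q*) is the handle for Q -> R
Action: reduce (Q -> R)


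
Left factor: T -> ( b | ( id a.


Common prefix: '('
Factored: T -> ( T', T' -> b | id a


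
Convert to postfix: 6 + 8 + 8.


Left to right (same or higher precedence on left)
Postfix: 6 8 + 8 +


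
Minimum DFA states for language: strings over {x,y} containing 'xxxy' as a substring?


KMP-style automaton: 4 progress states + 1 absorbing accept = 5
Minimal DFA: 5 states


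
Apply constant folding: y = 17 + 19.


17 + 19 = 36 at compile time
Optimized: y = 36


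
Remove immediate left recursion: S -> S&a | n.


Left-recursive alternatives: S&a; non-recursive: n
Introduce S': S -> nS', S' -> &aS' | ε


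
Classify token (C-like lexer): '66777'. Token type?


Pattern: digits only
Type: INTEGER_LITERAL


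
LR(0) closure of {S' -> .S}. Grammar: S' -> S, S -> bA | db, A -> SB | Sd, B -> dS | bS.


Start: S' -> .S
For each item with dot before a nonterminal B, add B -> .γ for every B-production
Closure: [S' -> .S, S -> .bA, S -> .db]


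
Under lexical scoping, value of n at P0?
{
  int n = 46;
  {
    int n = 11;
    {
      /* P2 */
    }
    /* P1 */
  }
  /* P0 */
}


n declared in the same block as P0
n = 46


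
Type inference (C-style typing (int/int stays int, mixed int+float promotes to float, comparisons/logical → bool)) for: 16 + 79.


Operand types: int + int
Rule: mixed int/float promotes to float; int/int stays int
Result type: int


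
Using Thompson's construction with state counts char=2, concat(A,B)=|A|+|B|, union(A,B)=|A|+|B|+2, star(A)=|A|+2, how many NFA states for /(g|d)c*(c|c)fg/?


Syntax tree has 7 char leaf(s), 2 union(s), 1 star(s)
chars contribute 7×2 = 14; each union adds +2; each star adds +2
Total: 14 + 4 + 2 = 20 states


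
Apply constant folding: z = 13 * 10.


13 * 10 = 130 at compile time
Optimized: z = 130


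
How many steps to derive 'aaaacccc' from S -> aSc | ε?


Derivation: S => aSc => aaScc => aaaSccc => aaaaScccc => aaaacccc
Steps: 5


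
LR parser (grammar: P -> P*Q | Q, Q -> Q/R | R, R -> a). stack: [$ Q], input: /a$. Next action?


shift '/' to continue Q -> Q/R
Action: shift


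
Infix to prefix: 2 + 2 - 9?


left-to-right (same/higher precedence on left): tree is (- (+ 2 2) 9)
Prefix: - + 2 2 9


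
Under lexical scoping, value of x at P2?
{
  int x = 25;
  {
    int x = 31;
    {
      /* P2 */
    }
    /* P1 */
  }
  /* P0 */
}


P2's block does not declare x; resolves to the enclosing declaration at depth 1
x = 31


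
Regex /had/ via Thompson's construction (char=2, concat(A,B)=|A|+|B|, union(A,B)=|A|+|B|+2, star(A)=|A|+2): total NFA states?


Syntax tree has 3 char leaf(s), 0 union(s), 0 star(s)
chars contribute 3×2 = 6; each union adds +2; each star adds +2
Total: 6 + 0 + 0 = 6 states


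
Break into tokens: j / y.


Scan left to right, longest-match per lexeme
Tokens: ID(j), OP(/), ID(y)


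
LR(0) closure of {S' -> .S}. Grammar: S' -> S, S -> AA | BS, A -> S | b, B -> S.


Start: S' -> .S
For each item with dot before a nonterminal B, add B -> .γ for every B-production
Closure: [S' -> .S, S -> .AA, S -> .BS, A -> .S, A -> .b, B -> .S]


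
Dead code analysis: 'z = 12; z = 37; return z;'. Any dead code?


first assignment to z is overwritten before any read
Dead: 'z = 12'


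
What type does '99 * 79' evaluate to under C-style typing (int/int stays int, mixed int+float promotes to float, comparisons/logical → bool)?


Operand types: int * int
Rule: mixed int/float promotes to float; int/int stays int
Result type: int


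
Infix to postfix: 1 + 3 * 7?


* has higher precedence, evaluate 3*7 first
Postfix: 1 3 7 * +


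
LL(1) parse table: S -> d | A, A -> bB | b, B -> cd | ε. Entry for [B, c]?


For [B, c]: 'c' ∈ FIRST(cd)
Entry: B -> cd


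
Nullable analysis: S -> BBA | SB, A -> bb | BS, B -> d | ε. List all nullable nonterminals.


A nonterminal is nullable iff some alternative derives ε (directly, or every symbol in it is nullable)
Nullable: {B}


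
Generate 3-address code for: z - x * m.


Break into single-operator statements:
t1 = x * m
t2 = z - t1


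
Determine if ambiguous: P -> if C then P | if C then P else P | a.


dangling else: 'if C then if C then a else a' parses two ways
Ambiguous


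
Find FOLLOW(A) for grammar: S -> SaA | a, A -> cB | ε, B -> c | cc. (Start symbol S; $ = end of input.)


$ ∈ FOLLOW(S). For each A -> αBβ: add FIRST(β)\{ε} to FOLLOW(B); if β nullable, add FOLLOW(A).
FOLLOW(A) = {$, a}


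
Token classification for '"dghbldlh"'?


Pattern: double-quoted sequence
Type: STRING_LITERAL


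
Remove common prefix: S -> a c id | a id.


Common prefix: 'a'
Factored: S -> a S', S' -> c id | id


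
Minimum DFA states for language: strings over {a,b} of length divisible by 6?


Track length mod 6: states 0..5, accept at 0
Minimal DFA: 6 states


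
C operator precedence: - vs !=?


'-' is additive (level 9); '!=' is equality (level 6)
Higher level binds tighter
'-' has higher precedence than '!='


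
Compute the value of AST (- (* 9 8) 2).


Evaluate inner: (* 9 8) = 72
Evaluate root: (- 72 2) = 70
Result: 70


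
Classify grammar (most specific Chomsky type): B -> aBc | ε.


Single nonterminal LHS, but a^n c^n is not regular
Classification: Type 2 (Context-Free)


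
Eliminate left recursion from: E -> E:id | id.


Left-recursive alternatives: E:id; non-recursive: id
Introduce E': E -> idE', E' -> :idE' | ε


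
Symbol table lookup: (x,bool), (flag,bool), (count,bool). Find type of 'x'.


Lookup 'x' → type bool


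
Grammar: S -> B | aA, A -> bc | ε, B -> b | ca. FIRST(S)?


Per alternative of S: FIRST(B) = {b, c}; FIRST(aA) = {a}
FIRST(S) = {a, b, c}


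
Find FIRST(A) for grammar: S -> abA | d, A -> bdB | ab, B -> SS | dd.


Per alternative of A: FIRST(bdB) = {b}; FIRST(ab) = {a}
FIRST(A) = {a, b}


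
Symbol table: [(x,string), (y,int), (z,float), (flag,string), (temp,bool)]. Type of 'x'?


Lookup 'x' → type string


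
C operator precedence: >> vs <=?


'>>' is shift (level 8); '<=' is relational (level 7)
Higher level binds tighter
'>>' has higher precedence than '<='


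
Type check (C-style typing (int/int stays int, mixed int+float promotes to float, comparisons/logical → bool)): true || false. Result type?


Operand types: bool || bool
Rule: logical operators take bool operands and yield bool
Result type: bool


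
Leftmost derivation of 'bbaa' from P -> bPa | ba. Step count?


Derivation: P => bPa => bbaa
Steps: 2


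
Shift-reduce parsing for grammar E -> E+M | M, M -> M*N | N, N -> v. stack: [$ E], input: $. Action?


start symbol E on stack, input exhausted
Action: accept


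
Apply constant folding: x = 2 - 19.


2 - 19 = -17 at compile time
Optimized: x = -17


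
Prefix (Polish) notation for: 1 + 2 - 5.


left-to-right (same/higher precedence on left): tree is (- (+ 1 2) 5)
Prefix: - + 1 2 5


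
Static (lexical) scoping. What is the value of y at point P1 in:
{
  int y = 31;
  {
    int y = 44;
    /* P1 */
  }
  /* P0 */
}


y declared in the same block as P1
y = 44


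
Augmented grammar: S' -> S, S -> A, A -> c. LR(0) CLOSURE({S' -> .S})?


Start: S' -> .S
For each item with dot before a nonterminal B, add B -> .γ for every B-production
Closure: [S' -> .S, S -> .A, A -> .c]


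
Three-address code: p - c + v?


Break into single-operator statements:
t1 = p - c
t2 = t1 + v


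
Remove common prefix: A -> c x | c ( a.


Common prefix: 'c'
Factored: A -> c A', A' -> x | ( a


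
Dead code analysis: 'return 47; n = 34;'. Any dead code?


statement follows a return and is unreachable
Dead: 'n = 34'


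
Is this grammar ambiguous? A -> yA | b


right-linear, alternatives start with distinct terminals 'y' vs 'b': unique leftmost derivation
Unambiguous


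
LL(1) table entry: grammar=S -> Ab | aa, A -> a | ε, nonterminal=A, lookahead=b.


For [A, b]: ε is nullable and 'b' ∈ FOLLOW(A)
Entry: A -> ε


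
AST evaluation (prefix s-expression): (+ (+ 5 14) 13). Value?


Evaluate inner: (+ 5 14) = 19
Evaluate root: (+ 19 13) = 32
Result: 32


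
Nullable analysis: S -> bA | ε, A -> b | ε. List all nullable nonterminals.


A nonterminal is nullable iff some alternative derives ε (directly, or every symbol in it is nullable)
Nullable: {A, S}


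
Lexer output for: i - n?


Scan left to right, longest-match per lexeme
Tokens: ID(i), OP(-), ID(n)


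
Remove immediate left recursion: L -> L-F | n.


Left-recursive alternatives: L-F; non-recursive: n
Introduce L': L -> nL', L' -> -FL' | ε


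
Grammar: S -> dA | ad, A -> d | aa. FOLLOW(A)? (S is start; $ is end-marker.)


$ ∈ FOLLOW(S). For each A -> αBβ: add FIRST(β)\{ε} to FOLLOW(B); if β nullable, add FOLLOW(A).
FOLLOW(A) = {$}


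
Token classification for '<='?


Pattern: operator symbol
Type: OPERATOR


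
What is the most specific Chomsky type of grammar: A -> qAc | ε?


Single nonterminal LHS, but q^n c^n is not regular
Classification: Type 2 (Context-Free)


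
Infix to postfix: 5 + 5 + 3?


Left to right (same or higher precedence on left)
Postfix: 5 5 + 3 +


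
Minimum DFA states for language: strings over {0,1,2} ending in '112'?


Track the longest suffix of input matching a prefix of '112': 4 classes (prefixes of length 0..3)
Minimal DFA: 4 states


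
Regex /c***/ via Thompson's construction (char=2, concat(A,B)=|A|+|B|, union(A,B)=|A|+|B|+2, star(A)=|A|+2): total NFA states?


Syntax tree has 1 char leaf(s), 0 union(s), 3 star(s)
chars contribute 1×2 = 2; each union adds +2; each star adds +2
Total: 2 + 0 + 6 = 8 states


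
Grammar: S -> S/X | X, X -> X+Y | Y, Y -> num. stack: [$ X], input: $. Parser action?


lookahead ∉ {+} so X won't extend; reduce S -> X
Action: reduce (S -> X)


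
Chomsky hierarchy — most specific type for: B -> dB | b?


Right-linear: every RHS is a terminal or a terminal followed by one nonterminal
Classification: Type 3 (Regular)


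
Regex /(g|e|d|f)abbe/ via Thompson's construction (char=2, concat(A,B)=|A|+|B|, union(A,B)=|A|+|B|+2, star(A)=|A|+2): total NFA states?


Syntax tree has 8 char leaf(s), 3 union(s), 0 star(s)
chars contribute 8×2 = 16; each union adds +2; each star adds +2
Total: 16 + 6 + 0 = 22 states


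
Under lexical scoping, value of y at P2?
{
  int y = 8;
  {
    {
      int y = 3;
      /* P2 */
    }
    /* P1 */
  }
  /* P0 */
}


y declared in the same block as P2
y = 3


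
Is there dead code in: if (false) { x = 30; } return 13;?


condition is constant false, so the whole block is unreachable
Dead: 'if (false) { x = 30; }'
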